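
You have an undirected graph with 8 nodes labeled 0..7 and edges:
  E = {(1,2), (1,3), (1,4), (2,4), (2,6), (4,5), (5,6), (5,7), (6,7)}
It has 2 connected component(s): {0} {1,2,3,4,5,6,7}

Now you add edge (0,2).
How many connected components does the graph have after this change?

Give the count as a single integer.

Initial component count: 2
Add (0,2): merges two components. Count decreases: 2 -> 1.
New component count: 1

Answer: 1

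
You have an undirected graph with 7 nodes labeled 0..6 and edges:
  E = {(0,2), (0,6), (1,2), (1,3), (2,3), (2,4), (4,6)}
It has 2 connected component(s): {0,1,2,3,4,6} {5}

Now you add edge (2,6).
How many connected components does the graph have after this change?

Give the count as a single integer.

Initial component count: 2
Add (2,6): endpoints already in same component. Count unchanged: 2.
New component count: 2

Answer: 2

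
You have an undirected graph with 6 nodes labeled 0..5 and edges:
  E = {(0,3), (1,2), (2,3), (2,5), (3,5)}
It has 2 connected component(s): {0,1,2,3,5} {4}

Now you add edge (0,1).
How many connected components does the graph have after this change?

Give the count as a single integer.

Answer: 2

Derivation:
Initial component count: 2
Add (0,1): endpoints already in same component. Count unchanged: 2.
New component count: 2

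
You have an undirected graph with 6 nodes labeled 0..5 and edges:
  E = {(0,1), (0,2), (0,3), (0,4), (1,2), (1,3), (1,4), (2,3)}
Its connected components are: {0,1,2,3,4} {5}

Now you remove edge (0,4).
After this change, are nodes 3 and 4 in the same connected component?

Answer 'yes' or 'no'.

Answer: yes

Derivation:
Initial components: {0,1,2,3,4} {5}
Removing edge (0,4): not a bridge — component count unchanged at 2.
New components: {0,1,2,3,4} {5}
Are 3 and 4 in the same component? yes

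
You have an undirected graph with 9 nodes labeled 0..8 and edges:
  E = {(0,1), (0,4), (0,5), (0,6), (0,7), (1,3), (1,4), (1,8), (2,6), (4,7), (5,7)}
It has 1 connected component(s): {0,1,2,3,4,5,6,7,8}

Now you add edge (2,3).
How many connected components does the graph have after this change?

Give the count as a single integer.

Answer: 1

Derivation:
Initial component count: 1
Add (2,3): endpoints already in same component. Count unchanged: 1.
New component count: 1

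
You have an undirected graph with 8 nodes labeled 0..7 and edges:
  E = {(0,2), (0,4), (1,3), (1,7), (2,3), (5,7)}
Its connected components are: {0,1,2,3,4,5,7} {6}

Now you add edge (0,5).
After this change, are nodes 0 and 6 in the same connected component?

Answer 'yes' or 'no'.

Initial components: {0,1,2,3,4,5,7} {6}
Adding edge (0,5): both already in same component {0,1,2,3,4,5,7}. No change.
New components: {0,1,2,3,4,5,7} {6}
Are 0 and 6 in the same component? no

Answer: no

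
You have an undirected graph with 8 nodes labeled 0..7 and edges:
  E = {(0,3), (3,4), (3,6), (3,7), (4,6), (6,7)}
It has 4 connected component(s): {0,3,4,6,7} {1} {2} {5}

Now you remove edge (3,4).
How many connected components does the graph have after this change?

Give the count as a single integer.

Initial component count: 4
Remove (3,4): not a bridge. Count unchanged: 4.
  After removal, components: {0,3,4,6,7} {1} {2} {5}
New component count: 4

Answer: 4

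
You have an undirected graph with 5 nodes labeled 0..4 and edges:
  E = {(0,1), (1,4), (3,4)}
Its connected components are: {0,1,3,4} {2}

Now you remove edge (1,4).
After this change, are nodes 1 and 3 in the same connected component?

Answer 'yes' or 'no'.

Answer: no

Derivation:
Initial components: {0,1,3,4} {2}
Removing edge (1,4): it was a bridge — component count 2 -> 3.
New components: {0,1} {2} {3,4}
Are 1 and 3 in the same component? no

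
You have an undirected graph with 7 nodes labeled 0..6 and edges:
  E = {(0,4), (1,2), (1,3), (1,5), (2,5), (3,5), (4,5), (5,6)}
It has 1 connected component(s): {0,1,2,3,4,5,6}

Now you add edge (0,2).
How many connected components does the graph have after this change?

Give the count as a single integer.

Answer: 1

Derivation:
Initial component count: 1
Add (0,2): endpoints already in same component. Count unchanged: 1.
New component count: 1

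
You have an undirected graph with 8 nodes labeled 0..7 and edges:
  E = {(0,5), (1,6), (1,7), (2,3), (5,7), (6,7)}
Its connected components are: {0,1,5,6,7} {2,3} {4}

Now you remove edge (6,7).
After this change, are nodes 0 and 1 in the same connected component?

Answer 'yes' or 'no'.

Initial components: {0,1,5,6,7} {2,3} {4}
Removing edge (6,7): not a bridge — component count unchanged at 3.
New components: {0,1,5,6,7} {2,3} {4}
Are 0 and 1 in the same component? yes

Answer: yes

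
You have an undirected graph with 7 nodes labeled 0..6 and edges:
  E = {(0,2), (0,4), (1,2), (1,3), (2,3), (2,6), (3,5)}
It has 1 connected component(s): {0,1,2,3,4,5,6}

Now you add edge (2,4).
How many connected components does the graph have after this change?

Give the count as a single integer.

Answer: 1

Derivation:
Initial component count: 1
Add (2,4): endpoints already in same component. Count unchanged: 1.
New component count: 1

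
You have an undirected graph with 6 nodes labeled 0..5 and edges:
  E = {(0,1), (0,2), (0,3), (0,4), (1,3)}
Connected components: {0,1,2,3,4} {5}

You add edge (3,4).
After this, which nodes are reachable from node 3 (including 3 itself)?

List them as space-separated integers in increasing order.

Before: nodes reachable from 3: {0,1,2,3,4}
Adding (3,4): both endpoints already in same component. Reachability from 3 unchanged.
After: nodes reachable from 3: {0,1,2,3,4}

Answer: 0 1 2 3 4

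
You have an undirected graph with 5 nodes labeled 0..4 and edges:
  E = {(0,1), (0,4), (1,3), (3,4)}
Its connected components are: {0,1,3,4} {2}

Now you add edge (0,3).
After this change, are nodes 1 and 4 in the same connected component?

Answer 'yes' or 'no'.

Answer: yes

Derivation:
Initial components: {0,1,3,4} {2}
Adding edge (0,3): both already in same component {0,1,3,4}. No change.
New components: {0,1,3,4} {2}
Are 1 and 4 in the same component? yes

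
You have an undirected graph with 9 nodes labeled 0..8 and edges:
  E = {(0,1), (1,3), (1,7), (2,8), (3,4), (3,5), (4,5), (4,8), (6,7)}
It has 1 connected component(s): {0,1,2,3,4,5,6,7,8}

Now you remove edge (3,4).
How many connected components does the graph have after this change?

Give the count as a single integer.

Answer: 1

Derivation:
Initial component count: 1
Remove (3,4): not a bridge. Count unchanged: 1.
  After removal, components: {0,1,2,3,4,5,6,7,8}
New component count: 1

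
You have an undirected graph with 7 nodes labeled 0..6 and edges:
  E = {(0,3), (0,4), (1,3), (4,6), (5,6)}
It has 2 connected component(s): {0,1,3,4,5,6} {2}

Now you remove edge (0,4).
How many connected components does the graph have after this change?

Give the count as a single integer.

Initial component count: 2
Remove (0,4): it was a bridge. Count increases: 2 -> 3.
  After removal, components: {0,1,3} {2} {4,5,6}
New component count: 3

Answer: 3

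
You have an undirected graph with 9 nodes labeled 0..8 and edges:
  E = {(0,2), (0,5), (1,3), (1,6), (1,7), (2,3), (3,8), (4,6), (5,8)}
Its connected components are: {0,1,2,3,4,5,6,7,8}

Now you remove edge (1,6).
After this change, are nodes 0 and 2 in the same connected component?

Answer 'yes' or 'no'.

Initial components: {0,1,2,3,4,5,6,7,8}
Removing edge (1,6): it was a bridge — component count 1 -> 2.
New components: {0,1,2,3,5,7,8} {4,6}
Are 0 and 2 in the same component? yes

Answer: yes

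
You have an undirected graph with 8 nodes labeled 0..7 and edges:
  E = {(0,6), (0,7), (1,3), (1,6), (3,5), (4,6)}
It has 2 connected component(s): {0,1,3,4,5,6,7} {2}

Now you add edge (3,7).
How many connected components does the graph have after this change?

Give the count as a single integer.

Answer: 2

Derivation:
Initial component count: 2
Add (3,7): endpoints already in same component. Count unchanged: 2.
New component count: 2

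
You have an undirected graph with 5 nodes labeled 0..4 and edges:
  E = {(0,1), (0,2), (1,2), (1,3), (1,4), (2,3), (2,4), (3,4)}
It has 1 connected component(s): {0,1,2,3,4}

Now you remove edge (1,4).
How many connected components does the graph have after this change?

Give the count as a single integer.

Initial component count: 1
Remove (1,4): not a bridge. Count unchanged: 1.
  After removal, components: {0,1,2,3,4}
New component count: 1

Answer: 1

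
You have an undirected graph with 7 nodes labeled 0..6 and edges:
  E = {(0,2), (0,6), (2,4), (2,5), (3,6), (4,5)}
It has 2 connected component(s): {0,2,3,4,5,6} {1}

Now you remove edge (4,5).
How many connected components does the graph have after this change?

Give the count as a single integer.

Answer: 2

Derivation:
Initial component count: 2
Remove (4,5): not a bridge. Count unchanged: 2.
  After removal, components: {0,2,3,4,5,6} {1}
New component count: 2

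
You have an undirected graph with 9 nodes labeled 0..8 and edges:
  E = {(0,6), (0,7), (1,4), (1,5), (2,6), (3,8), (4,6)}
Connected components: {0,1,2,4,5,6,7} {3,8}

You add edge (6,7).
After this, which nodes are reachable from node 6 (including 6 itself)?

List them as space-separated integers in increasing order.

Before: nodes reachable from 6: {0,1,2,4,5,6,7}
Adding (6,7): both endpoints already in same component. Reachability from 6 unchanged.
After: nodes reachable from 6: {0,1,2,4,5,6,7}

Answer: 0 1 2 4 5 6 7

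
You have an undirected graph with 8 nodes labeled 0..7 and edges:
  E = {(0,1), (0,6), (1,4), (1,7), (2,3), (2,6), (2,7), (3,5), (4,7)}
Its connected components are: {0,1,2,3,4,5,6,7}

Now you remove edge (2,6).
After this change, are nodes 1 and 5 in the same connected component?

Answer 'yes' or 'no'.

Initial components: {0,1,2,3,4,5,6,7}
Removing edge (2,6): not a bridge — component count unchanged at 1.
New components: {0,1,2,3,4,5,6,7}
Are 1 and 5 in the same component? yes

Answer: yes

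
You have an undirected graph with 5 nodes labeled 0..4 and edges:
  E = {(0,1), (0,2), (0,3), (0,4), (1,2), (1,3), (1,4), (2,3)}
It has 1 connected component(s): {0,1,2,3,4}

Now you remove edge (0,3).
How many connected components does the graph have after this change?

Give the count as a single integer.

Answer: 1

Derivation:
Initial component count: 1
Remove (0,3): not a bridge. Count unchanged: 1.
  After removal, components: {0,1,2,3,4}
New component count: 1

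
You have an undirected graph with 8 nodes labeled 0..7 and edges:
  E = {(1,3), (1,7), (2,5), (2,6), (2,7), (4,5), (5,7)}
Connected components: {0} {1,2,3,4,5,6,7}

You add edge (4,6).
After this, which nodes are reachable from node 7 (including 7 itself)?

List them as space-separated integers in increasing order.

Before: nodes reachable from 7: {1,2,3,4,5,6,7}
Adding (4,6): both endpoints already in same component. Reachability from 7 unchanged.
After: nodes reachable from 7: {1,2,3,4,5,6,7}

Answer: 1 2 3 4 5 6 7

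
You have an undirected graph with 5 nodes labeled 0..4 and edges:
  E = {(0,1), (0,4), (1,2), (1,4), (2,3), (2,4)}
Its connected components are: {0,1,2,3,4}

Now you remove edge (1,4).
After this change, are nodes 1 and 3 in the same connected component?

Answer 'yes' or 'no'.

Initial components: {0,1,2,3,4}
Removing edge (1,4): not a bridge — component count unchanged at 1.
New components: {0,1,2,3,4}
Are 1 and 3 in the same component? yes

Answer: yes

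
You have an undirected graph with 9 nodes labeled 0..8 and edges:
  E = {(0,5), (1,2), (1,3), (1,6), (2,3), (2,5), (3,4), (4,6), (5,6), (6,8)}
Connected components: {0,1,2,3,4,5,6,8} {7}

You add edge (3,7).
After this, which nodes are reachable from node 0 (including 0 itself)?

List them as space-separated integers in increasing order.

Answer: 0 1 2 3 4 5 6 7 8

Derivation:
Before: nodes reachable from 0: {0,1,2,3,4,5,6,8}
Adding (3,7): merges 0's component with another. Reachability grows.
After: nodes reachable from 0: {0,1,2,3,4,5,6,7,8}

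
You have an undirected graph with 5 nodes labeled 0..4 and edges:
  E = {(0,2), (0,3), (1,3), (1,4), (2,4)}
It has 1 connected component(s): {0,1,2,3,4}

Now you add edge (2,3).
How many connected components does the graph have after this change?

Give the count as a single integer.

Initial component count: 1
Add (2,3): endpoints already in same component. Count unchanged: 1.
New component count: 1

Answer: 1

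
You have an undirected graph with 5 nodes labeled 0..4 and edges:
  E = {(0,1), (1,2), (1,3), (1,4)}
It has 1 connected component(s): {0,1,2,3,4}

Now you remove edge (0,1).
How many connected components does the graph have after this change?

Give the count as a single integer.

Answer: 2

Derivation:
Initial component count: 1
Remove (0,1): it was a bridge. Count increases: 1 -> 2.
  After removal, components: {0} {1,2,3,4}
New component count: 2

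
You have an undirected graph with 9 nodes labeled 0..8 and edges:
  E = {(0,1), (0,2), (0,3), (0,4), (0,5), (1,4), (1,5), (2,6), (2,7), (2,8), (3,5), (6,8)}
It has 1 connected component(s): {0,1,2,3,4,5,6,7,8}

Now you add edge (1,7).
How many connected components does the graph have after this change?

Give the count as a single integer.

Answer: 1

Derivation:
Initial component count: 1
Add (1,7): endpoints already in same component. Count unchanged: 1.
New component count: 1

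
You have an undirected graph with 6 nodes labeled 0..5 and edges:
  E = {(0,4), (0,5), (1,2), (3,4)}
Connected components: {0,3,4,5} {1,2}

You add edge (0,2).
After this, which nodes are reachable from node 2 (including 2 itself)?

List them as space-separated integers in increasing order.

Before: nodes reachable from 2: {1,2}
Adding (0,2): merges 2's component with another. Reachability grows.
After: nodes reachable from 2: {0,1,2,3,4,5}

Answer: 0 1 2 3 4 5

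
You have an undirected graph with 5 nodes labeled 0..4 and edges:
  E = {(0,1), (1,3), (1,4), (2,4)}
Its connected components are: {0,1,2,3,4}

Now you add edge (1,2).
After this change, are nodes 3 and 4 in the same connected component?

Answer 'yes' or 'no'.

Initial components: {0,1,2,3,4}
Adding edge (1,2): both already in same component {0,1,2,3,4}. No change.
New components: {0,1,2,3,4}
Are 3 and 4 in the same component? yes

Answer: yes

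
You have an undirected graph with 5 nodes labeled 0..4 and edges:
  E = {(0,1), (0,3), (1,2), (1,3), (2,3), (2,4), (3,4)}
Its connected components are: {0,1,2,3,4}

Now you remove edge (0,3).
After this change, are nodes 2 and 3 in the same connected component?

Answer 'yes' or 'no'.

Initial components: {0,1,2,3,4}
Removing edge (0,3): not a bridge — component count unchanged at 1.
New components: {0,1,2,3,4}
Are 2 and 3 in the same component? yes

Answer: yes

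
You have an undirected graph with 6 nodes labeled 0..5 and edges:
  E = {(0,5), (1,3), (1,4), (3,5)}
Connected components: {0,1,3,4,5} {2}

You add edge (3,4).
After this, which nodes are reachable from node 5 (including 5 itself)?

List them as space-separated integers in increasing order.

Before: nodes reachable from 5: {0,1,3,4,5}
Adding (3,4): both endpoints already in same component. Reachability from 5 unchanged.
After: nodes reachable from 5: {0,1,3,4,5}

Answer: 0 1 3 4 5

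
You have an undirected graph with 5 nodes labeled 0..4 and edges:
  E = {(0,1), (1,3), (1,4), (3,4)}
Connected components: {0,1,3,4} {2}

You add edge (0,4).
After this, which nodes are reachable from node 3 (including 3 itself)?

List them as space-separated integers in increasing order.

Answer: 0 1 3 4

Derivation:
Before: nodes reachable from 3: {0,1,3,4}
Adding (0,4): both endpoints already in same component. Reachability from 3 unchanged.
After: nodes reachable from 3: {0,1,3,4}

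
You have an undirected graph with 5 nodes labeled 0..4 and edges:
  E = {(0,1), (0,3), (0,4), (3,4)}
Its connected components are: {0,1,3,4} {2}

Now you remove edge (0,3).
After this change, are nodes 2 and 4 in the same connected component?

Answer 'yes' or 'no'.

Answer: no

Derivation:
Initial components: {0,1,3,4} {2}
Removing edge (0,3): not a bridge — component count unchanged at 2.
New components: {0,1,3,4} {2}
Are 2 and 4 in the same component? no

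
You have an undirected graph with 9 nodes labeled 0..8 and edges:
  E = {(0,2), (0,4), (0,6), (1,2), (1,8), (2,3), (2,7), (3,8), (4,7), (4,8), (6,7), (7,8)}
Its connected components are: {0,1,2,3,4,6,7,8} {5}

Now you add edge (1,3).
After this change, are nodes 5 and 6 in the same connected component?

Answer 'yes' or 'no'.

Answer: no

Derivation:
Initial components: {0,1,2,3,4,6,7,8} {5}
Adding edge (1,3): both already in same component {0,1,2,3,4,6,7,8}. No change.
New components: {0,1,2,3,4,6,7,8} {5}
Are 5 and 6 in the same component? no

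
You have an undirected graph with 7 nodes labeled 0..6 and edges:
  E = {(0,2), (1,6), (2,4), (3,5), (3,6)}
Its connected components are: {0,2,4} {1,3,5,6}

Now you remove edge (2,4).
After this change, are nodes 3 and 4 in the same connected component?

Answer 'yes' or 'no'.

Initial components: {0,2,4} {1,3,5,6}
Removing edge (2,4): it was a bridge — component count 2 -> 3.
New components: {0,2} {1,3,5,6} {4}
Are 3 and 4 in the same component? no

Answer: no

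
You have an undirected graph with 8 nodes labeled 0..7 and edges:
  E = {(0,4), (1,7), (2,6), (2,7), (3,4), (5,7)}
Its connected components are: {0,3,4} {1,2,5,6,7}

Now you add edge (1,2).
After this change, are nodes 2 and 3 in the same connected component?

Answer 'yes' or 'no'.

Answer: no

Derivation:
Initial components: {0,3,4} {1,2,5,6,7}
Adding edge (1,2): both already in same component {1,2,5,6,7}. No change.
New components: {0,3,4} {1,2,5,6,7}
Are 2 and 3 in the same component? no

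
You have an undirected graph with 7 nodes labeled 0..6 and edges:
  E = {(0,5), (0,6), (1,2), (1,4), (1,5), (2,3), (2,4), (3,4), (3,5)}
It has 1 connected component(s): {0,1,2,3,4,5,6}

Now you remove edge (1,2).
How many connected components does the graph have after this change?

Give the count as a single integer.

Initial component count: 1
Remove (1,2): not a bridge. Count unchanged: 1.
  After removal, components: {0,1,2,3,4,5,6}
New component count: 1

Answer: 1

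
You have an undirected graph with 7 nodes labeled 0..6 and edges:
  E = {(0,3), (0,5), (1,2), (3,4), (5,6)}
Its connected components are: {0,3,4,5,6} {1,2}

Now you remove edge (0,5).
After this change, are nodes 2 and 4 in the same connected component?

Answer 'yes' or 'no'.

Answer: no

Derivation:
Initial components: {0,3,4,5,6} {1,2}
Removing edge (0,5): it was a bridge — component count 2 -> 3.
New components: {0,3,4} {1,2} {5,6}
Are 2 and 4 in the same component? no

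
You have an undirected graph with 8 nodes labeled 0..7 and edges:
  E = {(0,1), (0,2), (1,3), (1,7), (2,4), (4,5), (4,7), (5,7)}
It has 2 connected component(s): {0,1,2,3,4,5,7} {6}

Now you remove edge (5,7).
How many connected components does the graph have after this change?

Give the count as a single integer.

Initial component count: 2
Remove (5,7): not a bridge. Count unchanged: 2.
  After removal, components: {0,1,2,3,4,5,7} {6}
New component count: 2

Answer: 2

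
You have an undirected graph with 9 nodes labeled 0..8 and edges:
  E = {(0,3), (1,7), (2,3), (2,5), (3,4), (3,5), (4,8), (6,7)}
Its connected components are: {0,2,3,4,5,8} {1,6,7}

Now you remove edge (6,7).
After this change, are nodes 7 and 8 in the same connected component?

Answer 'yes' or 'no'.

Answer: no

Derivation:
Initial components: {0,2,3,4,5,8} {1,6,7}
Removing edge (6,7): it was a bridge — component count 2 -> 3.
New components: {0,2,3,4,5,8} {1,7} {6}
Are 7 and 8 in the same component? no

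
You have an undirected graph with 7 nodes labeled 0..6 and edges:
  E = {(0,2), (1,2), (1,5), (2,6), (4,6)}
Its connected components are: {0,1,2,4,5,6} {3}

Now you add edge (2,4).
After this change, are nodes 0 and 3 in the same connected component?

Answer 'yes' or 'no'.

Answer: no

Derivation:
Initial components: {0,1,2,4,5,6} {3}
Adding edge (2,4): both already in same component {0,1,2,4,5,6}. No change.
New components: {0,1,2,4,5,6} {3}
Are 0 and 3 in the same component? no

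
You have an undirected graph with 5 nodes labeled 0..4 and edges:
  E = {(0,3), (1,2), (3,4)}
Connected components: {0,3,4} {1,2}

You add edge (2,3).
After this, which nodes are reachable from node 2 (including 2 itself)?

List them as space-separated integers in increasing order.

Answer: 0 1 2 3 4

Derivation:
Before: nodes reachable from 2: {1,2}
Adding (2,3): merges 2's component with another. Reachability grows.
After: nodes reachable from 2: {0,1,2,3,4}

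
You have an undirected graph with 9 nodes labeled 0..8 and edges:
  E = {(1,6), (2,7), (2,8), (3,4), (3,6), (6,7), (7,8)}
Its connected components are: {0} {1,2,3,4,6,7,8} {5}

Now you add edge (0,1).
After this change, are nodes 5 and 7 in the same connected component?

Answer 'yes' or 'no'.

Answer: no

Derivation:
Initial components: {0} {1,2,3,4,6,7,8} {5}
Adding edge (0,1): merges {0} and {1,2,3,4,6,7,8}.
New components: {0,1,2,3,4,6,7,8} {5}
Are 5 and 7 in the same component? no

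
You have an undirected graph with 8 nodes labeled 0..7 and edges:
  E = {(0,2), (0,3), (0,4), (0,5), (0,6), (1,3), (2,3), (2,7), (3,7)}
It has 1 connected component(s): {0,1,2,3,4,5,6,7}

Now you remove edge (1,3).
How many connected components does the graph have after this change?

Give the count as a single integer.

Answer: 2

Derivation:
Initial component count: 1
Remove (1,3): it was a bridge. Count increases: 1 -> 2.
  After removal, components: {0,2,3,4,5,6,7} {1}
New component count: 2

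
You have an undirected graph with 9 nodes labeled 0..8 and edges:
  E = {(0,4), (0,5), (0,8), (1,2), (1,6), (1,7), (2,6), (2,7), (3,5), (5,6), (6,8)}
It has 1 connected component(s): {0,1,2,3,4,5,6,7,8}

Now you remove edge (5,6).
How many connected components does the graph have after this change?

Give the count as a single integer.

Initial component count: 1
Remove (5,6): not a bridge. Count unchanged: 1.
  After removal, components: {0,1,2,3,4,5,6,7,8}
New component count: 1

Answer: 1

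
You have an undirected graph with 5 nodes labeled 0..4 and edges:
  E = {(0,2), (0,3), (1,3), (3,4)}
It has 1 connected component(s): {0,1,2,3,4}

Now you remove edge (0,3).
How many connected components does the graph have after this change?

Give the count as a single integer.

Initial component count: 1
Remove (0,3): it was a bridge. Count increases: 1 -> 2.
  After removal, components: {0,2} {1,3,4}
New component count: 2

Answer: 2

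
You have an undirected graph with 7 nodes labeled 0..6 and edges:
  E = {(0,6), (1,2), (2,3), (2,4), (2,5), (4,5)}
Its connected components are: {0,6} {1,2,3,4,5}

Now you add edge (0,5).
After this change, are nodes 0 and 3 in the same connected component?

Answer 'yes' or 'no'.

Answer: yes

Derivation:
Initial components: {0,6} {1,2,3,4,5}
Adding edge (0,5): merges {0,6} and {1,2,3,4,5}.
New components: {0,1,2,3,4,5,6}
Are 0 and 3 in the same component? yes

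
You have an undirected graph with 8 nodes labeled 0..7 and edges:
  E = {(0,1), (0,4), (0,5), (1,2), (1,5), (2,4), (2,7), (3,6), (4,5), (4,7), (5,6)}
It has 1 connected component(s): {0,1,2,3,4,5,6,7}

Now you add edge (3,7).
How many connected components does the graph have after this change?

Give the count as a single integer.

Answer: 1

Derivation:
Initial component count: 1
Add (3,7): endpoints already in same component. Count unchanged: 1.
New component count: 1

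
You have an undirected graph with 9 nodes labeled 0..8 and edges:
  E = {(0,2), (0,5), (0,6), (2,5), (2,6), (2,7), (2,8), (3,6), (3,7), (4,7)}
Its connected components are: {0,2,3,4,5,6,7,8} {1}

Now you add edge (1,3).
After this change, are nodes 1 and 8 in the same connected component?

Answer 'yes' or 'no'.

Answer: yes

Derivation:
Initial components: {0,2,3,4,5,6,7,8} {1}
Adding edge (1,3): merges {1} and {0,2,3,4,5,6,7,8}.
New components: {0,1,2,3,4,5,6,7,8}
Are 1 and 8 in the same component? yes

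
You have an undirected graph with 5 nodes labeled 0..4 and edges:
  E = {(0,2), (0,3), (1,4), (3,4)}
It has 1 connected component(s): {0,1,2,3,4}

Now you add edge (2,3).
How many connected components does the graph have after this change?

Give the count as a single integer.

Initial component count: 1
Add (2,3): endpoints already in same component. Count unchanged: 1.
New component count: 1

Answer: 1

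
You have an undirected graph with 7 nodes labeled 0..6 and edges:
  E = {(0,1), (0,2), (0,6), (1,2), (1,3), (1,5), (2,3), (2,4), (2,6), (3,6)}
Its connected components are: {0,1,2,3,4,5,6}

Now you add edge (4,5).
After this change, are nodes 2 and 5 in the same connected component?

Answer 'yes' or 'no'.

Answer: yes

Derivation:
Initial components: {0,1,2,3,4,5,6}
Adding edge (4,5): both already in same component {0,1,2,3,4,5,6}. No change.
New components: {0,1,2,3,4,5,6}
Are 2 and 5 in the same component? yes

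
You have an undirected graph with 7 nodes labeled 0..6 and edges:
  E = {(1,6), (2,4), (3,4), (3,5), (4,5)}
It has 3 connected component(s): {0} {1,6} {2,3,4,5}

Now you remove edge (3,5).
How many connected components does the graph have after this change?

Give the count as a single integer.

Answer: 3

Derivation:
Initial component count: 3
Remove (3,5): not a bridge. Count unchanged: 3.
  After removal, components: {0} {1,6} {2,3,4,5}
New component count: 3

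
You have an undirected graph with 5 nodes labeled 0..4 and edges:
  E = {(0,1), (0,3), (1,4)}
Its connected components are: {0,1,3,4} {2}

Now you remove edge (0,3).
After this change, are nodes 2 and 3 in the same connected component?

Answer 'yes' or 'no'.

Answer: no

Derivation:
Initial components: {0,1,3,4} {2}
Removing edge (0,3): it was a bridge — component count 2 -> 3.
New components: {0,1,4} {2} {3}
Are 2 and 3 in the same component? no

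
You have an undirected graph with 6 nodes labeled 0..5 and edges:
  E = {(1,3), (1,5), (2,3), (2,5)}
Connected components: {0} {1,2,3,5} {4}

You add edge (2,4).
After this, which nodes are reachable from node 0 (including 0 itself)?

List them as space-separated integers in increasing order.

Answer: 0

Derivation:
Before: nodes reachable from 0: {0}
Adding (2,4): merges two components, but neither contains 0. Reachability from 0 unchanged.
After: nodes reachable from 0: {0}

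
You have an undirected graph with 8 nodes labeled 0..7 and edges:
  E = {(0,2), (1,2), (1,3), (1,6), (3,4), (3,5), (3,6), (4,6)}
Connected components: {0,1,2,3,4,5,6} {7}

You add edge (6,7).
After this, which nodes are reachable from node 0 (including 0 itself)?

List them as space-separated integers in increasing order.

Before: nodes reachable from 0: {0,1,2,3,4,5,6}
Adding (6,7): merges 0's component with another. Reachability grows.
After: nodes reachable from 0: {0,1,2,3,4,5,6,7}

Answer: 0 1 2 3 4 5 6 7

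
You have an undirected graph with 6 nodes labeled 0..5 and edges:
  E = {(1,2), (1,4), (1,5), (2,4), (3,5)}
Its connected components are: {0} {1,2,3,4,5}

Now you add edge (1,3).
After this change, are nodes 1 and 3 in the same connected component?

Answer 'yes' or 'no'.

Initial components: {0} {1,2,3,4,5}
Adding edge (1,3): both already in same component {1,2,3,4,5}. No change.
New components: {0} {1,2,3,4,5}
Are 1 and 3 in the same component? yes

Answer: yes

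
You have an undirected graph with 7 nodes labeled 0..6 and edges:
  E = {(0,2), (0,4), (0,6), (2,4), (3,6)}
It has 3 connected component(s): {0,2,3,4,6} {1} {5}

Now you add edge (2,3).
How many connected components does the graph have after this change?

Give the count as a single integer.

Initial component count: 3
Add (2,3): endpoints already in same component. Count unchanged: 3.
New component count: 3

Answer: 3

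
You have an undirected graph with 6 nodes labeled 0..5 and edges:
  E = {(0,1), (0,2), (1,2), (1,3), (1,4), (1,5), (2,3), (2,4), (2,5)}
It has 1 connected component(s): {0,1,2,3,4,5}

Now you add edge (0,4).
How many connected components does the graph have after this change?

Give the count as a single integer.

Answer: 1

Derivation:
Initial component count: 1
Add (0,4): endpoints already in same component. Count unchanged: 1.
New component count: 1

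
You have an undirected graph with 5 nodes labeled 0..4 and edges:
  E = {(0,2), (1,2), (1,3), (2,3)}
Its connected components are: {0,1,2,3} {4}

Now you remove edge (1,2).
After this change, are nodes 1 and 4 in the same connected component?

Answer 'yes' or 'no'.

Answer: no

Derivation:
Initial components: {0,1,2,3} {4}
Removing edge (1,2): not a bridge — component count unchanged at 2.
New components: {0,1,2,3} {4}
Are 1 and 4 in the same component? no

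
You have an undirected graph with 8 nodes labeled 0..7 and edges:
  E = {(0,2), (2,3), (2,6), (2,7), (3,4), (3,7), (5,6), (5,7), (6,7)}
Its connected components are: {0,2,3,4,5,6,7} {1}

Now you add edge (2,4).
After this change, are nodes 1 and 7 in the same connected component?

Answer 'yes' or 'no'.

Initial components: {0,2,3,4,5,6,7} {1}
Adding edge (2,4): both already in same component {0,2,3,4,5,6,7}. No change.
New components: {0,2,3,4,5,6,7} {1}
Are 1 and 7 in the same component? no

Answer: no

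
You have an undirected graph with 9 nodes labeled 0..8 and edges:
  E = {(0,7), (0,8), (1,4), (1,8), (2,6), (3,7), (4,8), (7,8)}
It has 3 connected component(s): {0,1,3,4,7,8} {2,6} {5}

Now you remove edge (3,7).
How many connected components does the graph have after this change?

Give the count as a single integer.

Initial component count: 3
Remove (3,7): it was a bridge. Count increases: 3 -> 4.
  After removal, components: {0,1,4,7,8} {2,6} {3} {5}
New component count: 4

Answer: 4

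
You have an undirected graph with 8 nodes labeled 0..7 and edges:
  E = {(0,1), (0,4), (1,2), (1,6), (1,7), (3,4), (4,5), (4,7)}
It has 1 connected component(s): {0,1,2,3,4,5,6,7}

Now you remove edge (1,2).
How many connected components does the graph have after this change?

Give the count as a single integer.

Answer: 2

Derivation:
Initial component count: 1
Remove (1,2): it was a bridge. Count increases: 1 -> 2.
  After removal, components: {0,1,3,4,5,6,7} {2}
New component count: 2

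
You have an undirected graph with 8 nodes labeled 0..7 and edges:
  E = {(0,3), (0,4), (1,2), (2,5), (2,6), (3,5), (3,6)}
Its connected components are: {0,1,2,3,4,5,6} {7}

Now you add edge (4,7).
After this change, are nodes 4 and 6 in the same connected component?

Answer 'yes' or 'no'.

Initial components: {0,1,2,3,4,5,6} {7}
Adding edge (4,7): merges {0,1,2,3,4,5,6} and {7}.
New components: {0,1,2,3,4,5,6,7}
Are 4 and 6 in the same component? yes

Answer: yes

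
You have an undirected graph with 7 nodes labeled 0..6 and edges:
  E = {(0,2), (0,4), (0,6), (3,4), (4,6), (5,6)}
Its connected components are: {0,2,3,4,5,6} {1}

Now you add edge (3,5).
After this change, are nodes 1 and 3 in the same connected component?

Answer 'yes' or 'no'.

Answer: no

Derivation:
Initial components: {0,2,3,4,5,6} {1}
Adding edge (3,5): both already in same component {0,2,3,4,5,6}. No change.
New components: {0,2,3,4,5,6} {1}
Are 1 and 3 in the same component? no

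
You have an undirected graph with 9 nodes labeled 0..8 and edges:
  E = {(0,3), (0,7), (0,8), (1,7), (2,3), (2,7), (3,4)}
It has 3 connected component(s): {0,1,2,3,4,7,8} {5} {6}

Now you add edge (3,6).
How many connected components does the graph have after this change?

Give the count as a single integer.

Answer: 2

Derivation:
Initial component count: 3
Add (3,6): merges two components. Count decreases: 3 -> 2.
New component count: 2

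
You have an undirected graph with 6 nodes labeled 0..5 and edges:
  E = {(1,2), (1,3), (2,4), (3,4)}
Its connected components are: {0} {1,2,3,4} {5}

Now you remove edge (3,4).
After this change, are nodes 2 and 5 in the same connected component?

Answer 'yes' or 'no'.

Answer: no

Derivation:
Initial components: {0} {1,2,3,4} {5}
Removing edge (3,4): not a bridge — component count unchanged at 3.
New components: {0} {1,2,3,4} {5}
Are 2 and 5 in the same component? no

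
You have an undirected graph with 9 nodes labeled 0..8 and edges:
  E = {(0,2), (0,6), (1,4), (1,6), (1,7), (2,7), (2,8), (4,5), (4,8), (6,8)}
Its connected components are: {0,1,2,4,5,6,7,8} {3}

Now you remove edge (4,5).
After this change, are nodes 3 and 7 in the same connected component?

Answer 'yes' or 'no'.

Answer: no

Derivation:
Initial components: {0,1,2,4,5,6,7,8} {3}
Removing edge (4,5): it was a bridge — component count 2 -> 3.
New components: {0,1,2,4,6,7,8} {3} {5}
Are 3 and 7 in the same component? no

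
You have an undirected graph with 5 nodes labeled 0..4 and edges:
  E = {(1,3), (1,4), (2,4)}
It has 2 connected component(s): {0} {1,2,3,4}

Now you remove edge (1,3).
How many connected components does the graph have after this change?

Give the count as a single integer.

Answer: 3

Derivation:
Initial component count: 2
Remove (1,3): it was a bridge. Count increases: 2 -> 3.
  After removal, components: {0} {1,2,4} {3}
New component count: 3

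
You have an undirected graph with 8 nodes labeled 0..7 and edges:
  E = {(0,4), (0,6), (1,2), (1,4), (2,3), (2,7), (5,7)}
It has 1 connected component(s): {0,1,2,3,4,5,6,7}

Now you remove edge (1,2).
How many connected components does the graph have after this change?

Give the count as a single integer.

Answer: 2

Derivation:
Initial component count: 1
Remove (1,2): it was a bridge. Count increases: 1 -> 2.
  After removal, components: {0,1,4,6} {2,3,5,7}
New component count: 2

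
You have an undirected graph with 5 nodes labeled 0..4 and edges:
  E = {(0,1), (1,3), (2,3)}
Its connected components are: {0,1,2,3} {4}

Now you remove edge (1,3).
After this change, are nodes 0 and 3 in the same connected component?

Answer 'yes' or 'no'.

Initial components: {0,1,2,3} {4}
Removing edge (1,3): it was a bridge — component count 2 -> 3.
New components: {0,1} {2,3} {4}
Are 0 and 3 in the same component? no

Answer: no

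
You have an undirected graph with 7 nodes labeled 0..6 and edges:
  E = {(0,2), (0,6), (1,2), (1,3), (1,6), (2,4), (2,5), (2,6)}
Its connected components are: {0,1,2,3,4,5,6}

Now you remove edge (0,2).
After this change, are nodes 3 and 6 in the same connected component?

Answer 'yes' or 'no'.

Initial components: {0,1,2,3,4,5,6}
Removing edge (0,2): not a bridge — component count unchanged at 1.
New components: {0,1,2,3,4,5,6}
Are 3 and 6 in the same component? yes

Answer: yes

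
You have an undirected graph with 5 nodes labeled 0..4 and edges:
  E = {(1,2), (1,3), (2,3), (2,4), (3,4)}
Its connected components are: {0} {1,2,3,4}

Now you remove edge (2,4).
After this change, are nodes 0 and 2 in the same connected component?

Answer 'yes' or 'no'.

Initial components: {0} {1,2,3,4}
Removing edge (2,4): not a bridge — component count unchanged at 2.
New components: {0} {1,2,3,4}
Are 0 and 2 in the same component? no

Answer: no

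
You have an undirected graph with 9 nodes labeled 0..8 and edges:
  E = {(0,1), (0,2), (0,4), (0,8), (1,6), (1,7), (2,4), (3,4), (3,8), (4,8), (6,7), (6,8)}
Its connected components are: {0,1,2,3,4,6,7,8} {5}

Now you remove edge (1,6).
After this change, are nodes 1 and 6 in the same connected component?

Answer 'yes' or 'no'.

Initial components: {0,1,2,3,4,6,7,8} {5}
Removing edge (1,6): not a bridge — component count unchanged at 2.
New components: {0,1,2,3,4,6,7,8} {5}
Are 1 and 6 in the same component? yes

Answer: yes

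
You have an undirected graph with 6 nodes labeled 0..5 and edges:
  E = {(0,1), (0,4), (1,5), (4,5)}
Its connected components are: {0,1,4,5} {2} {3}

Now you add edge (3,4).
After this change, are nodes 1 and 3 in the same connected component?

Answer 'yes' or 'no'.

Answer: yes

Derivation:
Initial components: {0,1,4,5} {2} {3}
Adding edge (3,4): merges {3} and {0,1,4,5}.
New components: {0,1,3,4,5} {2}
Are 1 and 3 in the same component? yes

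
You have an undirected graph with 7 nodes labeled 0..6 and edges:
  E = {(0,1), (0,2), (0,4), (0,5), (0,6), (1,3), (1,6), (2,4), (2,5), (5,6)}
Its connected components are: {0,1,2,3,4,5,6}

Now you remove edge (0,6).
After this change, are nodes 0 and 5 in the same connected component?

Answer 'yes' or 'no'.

Answer: yes

Derivation:
Initial components: {0,1,2,3,4,5,6}
Removing edge (0,6): not a bridge — component count unchanged at 1.
New components: {0,1,2,3,4,5,6}
Are 0 and 5 in the same component? yes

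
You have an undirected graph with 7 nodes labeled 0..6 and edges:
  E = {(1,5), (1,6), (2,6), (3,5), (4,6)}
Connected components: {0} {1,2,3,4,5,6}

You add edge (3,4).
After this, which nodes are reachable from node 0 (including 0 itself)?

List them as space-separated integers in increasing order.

Before: nodes reachable from 0: {0}
Adding (3,4): both endpoints already in same component. Reachability from 0 unchanged.
After: nodes reachable from 0: {0}

Answer: 0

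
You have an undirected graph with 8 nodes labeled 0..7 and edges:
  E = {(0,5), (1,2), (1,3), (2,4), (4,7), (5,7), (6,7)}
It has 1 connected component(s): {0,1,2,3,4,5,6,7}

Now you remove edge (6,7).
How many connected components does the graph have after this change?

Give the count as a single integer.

Answer: 2

Derivation:
Initial component count: 1
Remove (6,7): it was a bridge. Count increases: 1 -> 2.
  After removal, components: {0,1,2,3,4,5,7} {6}
New component count: 2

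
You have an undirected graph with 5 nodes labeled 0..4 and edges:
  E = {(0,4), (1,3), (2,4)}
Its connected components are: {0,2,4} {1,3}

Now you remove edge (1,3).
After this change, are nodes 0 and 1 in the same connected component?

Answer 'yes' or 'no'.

Initial components: {0,2,4} {1,3}
Removing edge (1,3): it was a bridge — component count 2 -> 3.
New components: {0,2,4} {1} {3}
Are 0 and 1 in the same component? no

Answer: no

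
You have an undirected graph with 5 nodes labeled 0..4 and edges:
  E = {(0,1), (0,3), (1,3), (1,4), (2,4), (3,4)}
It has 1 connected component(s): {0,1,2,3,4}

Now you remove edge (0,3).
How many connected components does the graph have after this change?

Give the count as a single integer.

Answer: 1

Derivation:
Initial component count: 1
Remove (0,3): not a bridge. Count unchanged: 1.
  After removal, components: {0,1,2,3,4}
New component count: 1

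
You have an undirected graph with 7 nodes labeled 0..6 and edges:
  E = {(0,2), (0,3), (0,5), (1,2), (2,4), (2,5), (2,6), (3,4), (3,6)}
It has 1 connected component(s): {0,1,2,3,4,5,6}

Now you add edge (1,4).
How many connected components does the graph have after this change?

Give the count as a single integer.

Initial component count: 1
Add (1,4): endpoints already in same component. Count unchanged: 1.
New component count: 1

Answer: 1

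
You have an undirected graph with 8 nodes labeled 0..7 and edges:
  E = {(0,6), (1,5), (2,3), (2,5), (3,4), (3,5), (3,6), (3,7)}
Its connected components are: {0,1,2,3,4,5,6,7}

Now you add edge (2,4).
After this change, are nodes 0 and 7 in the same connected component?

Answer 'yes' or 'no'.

Initial components: {0,1,2,3,4,5,6,7}
Adding edge (2,4): both already in same component {0,1,2,3,4,5,6,7}. No change.
New components: {0,1,2,3,4,5,6,7}
Are 0 and 7 in the same component? yes

Answer: yes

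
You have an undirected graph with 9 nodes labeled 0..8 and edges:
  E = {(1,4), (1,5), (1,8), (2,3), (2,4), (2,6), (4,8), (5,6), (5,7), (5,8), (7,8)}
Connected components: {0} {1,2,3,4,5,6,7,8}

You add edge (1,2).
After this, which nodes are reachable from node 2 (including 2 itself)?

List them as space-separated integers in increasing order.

Answer: 1 2 3 4 5 6 7 8

Derivation:
Before: nodes reachable from 2: {1,2,3,4,5,6,7,8}
Adding (1,2): both endpoints already in same component. Reachability from 2 unchanged.
After: nodes reachable from 2: {1,2,3,4,5,6,7,8}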